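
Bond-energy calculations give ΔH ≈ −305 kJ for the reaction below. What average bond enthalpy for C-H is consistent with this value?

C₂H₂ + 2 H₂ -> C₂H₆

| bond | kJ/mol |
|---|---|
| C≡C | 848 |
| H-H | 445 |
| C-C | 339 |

D(C-H) ≈ 426 kJ/mol

Let D be the C-H bond energy.
Σ(broken) = 1×848 + 2×D + 2×445 = 1738 + 2D
Σ(formed) = 1×339 + 6×D = 339 + 6D
ΔH = Σ(broken) − Σ(formed) = (1738 + 2D) − (339 + 6D) = +1399 − 4D
Setting this equal to −305 kJ gives 4D = 1704, so D = 426 kJ/mol.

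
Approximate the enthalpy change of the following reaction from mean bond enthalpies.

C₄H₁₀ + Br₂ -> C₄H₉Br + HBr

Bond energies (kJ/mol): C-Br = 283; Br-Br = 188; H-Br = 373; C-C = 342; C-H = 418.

Bonds broken (reactants):
  Br-Br: 1 × 188 = 188
  C-C: 3 × 342 = 1026
  C-H: 10 × 418 = 4180
  Σ(broken) = 5394 kJ
Bonds formed (products):
  C-Br: 1 × 283 = 283
  C-C: 3 × 342 = 1026
  C-H: 9 × 418 = 3762
  H-Br: 1 × 373 = 373
  Σ(formed) = 5444 kJ
ΔH = Σ(broken) − Σ(formed) = 5394 − 5444 = −50 kJ

ΔH ≈ −50 kJ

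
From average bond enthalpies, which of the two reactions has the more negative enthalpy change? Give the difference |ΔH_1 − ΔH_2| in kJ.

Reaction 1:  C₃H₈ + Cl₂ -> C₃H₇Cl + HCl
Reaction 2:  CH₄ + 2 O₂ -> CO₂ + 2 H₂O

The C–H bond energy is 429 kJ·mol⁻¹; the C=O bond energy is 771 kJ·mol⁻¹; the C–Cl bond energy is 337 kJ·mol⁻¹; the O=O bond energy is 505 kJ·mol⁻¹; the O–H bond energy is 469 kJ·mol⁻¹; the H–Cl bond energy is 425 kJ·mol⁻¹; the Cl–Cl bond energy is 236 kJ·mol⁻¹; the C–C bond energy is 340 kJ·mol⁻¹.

Reaction 2, by 595 kJ

Reaction 1:
  Bonds broken (reactants):
    C–C: 2 × 340 = 680
    C–H: 8 × 429 = 3432
    Cl–Cl: 1 × 236 = 236
    Σ(broken) = 4348 kJ
  Bonds formed (products):
    C–C: 2 × 340 = 680
    C–Cl: 1 × 337 = 337
    C–H: 7 × 429 = 3003
    H–Cl: 1 × 425 = 425
    Σ(formed) = 4445 kJ
  ΔH_1 = 4348 − 4445 = −97 kJ
Reaction 2:
  Bonds broken (reactants):
    C–H: 4 × 429 = 1716
    O=O: 2 × 505 = 1010
    Σ(broken) = 2726 kJ
  Bonds formed (products):
    C=O: 2 × 771 = 1542
    O–H: 4 × 469 = 1876
    Σ(formed) = 3418 kJ
  ΔH_2 = 2726 − 3418 = −692 kJ
ΔH_1 − ΔH_2 = +595 kJ, so reaction 2 has the more negative ΔH; |ΔH_1 − ΔH_2| = 595 kJ.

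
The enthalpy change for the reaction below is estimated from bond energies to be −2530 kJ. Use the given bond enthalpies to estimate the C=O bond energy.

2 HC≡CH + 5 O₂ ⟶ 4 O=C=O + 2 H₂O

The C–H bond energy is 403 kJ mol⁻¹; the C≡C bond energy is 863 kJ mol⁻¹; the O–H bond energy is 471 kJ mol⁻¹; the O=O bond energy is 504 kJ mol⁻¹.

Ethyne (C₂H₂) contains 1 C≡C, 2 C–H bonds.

D(C=O) ≈ 813 kJ/mol

Let D be the C=O bond energy.
Σ(broken) = 2×863 + 4×403 + 5×504 = 5858
Σ(formed) = 8×D + 4×471 = 1884 + 8D
ΔH = Σ(broken) − Σ(formed) = (5858) − (1884 + 8D) = +3974 − 8D
Setting this equal to −2530 kJ gives 8D = 6504, so D = 813 kJ/mol.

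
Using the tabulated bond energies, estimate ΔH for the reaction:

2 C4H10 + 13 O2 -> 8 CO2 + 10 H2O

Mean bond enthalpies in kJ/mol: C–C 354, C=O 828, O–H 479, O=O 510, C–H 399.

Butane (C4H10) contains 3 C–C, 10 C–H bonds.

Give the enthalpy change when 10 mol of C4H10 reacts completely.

ΔH = −30470 kJ

Bonds broken (reactants):
  C–C: 6 × 354 = 2124
  C–H: 20 × 399 = 7980
  O=O: 13 × 510 = 6630
  Σ(broken) = 16734 kJ
Bonds formed (products):
  C=O: 16 × 828 = 13248
  O–H: 20 × 479 = 9580
  Σ(formed) = 22828 kJ
ΔH = Σ(broken) − Σ(formed) = 16734 − 22828 = −6094 kJ
For 5× the reaction as written: 5 × (−6094) = −30470 kJ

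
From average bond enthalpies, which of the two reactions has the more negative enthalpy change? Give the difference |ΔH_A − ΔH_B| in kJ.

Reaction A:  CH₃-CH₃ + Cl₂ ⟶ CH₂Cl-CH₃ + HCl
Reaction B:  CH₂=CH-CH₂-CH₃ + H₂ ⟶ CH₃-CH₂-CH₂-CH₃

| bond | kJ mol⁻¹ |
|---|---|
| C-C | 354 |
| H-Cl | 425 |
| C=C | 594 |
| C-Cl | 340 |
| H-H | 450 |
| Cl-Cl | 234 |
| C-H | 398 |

Reaction A, by 27 kJ

Reaction A:
  Bonds broken (reactants):
    C-C: 1 × 354 = 354
    C-H: 6 × 398 = 2388
    Cl-Cl: 1 × 234 = 234
    Σ(broken) = 2976 kJ
  Bonds formed (products):
    C-C: 1 × 354 = 354
    C-Cl: 1 × 340 = 340
    C-H: 5 × 398 = 1990
    H-Cl: 1 × 425 = 425
    Σ(formed) = 3109 kJ
  ΔH_A = 2976 − 3109 = −133 kJ
Reaction B:
  Bonds broken (reactants):
    C-C: 2 × 354 = 708
    C-H: 8 × 398 = 3184
    C=C: 1 × 594 = 594
    H-H: 1 × 450 = 450
    Σ(broken) = 4936 kJ
  Bonds formed (products):
    C-C: 3 × 354 = 1062
    C-H: 10 × 398 = 3980
    Σ(formed) = 5042 kJ
  ΔH_B = 4936 − 5042 = −106 kJ
ΔH_A − ΔH_B = −27 kJ, so reaction A has the more negative ΔH; |ΔH_A − ΔH_B| = 27 kJ.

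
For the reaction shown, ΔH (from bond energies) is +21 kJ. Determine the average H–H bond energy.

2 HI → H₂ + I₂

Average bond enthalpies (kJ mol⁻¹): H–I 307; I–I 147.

Let D be the H–H bond energy.
Σ(broken) = 2×307 = 614
Σ(formed) = 1×D + 1×147 = 147 + D
ΔH = Σ(broken) − Σ(formed) = (614) − (147 + D) = +467 − D
Setting this equal to +21 kJ gives D = 446 kJ/mol.

D(H–H) ≈ 446 kJ/mol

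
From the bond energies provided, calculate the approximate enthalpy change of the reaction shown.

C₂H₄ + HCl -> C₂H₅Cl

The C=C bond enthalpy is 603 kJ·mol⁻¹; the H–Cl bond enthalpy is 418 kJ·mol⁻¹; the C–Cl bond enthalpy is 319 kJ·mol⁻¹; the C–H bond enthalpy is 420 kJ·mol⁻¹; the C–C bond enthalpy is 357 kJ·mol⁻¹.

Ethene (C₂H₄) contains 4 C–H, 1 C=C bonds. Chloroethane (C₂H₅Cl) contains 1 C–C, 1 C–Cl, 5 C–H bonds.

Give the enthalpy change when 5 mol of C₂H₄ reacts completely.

ΔH = −375 kJ

Bonds broken (reactants):
  C–H: 4 × 420 = 1680
  C=C: 1 × 603 = 603
  H–Cl: 1 × 418 = 418
  Σ(broken) = 2701 kJ
Bonds formed (products):
  C–C: 1 × 357 = 357
  C–Cl: 1 × 319 = 319
  C–H: 5 × 420 = 2100
  Σ(formed) = 2776 kJ
ΔH = Σ(broken) − Σ(formed) = 2701 − 2776 = −75 kJ
For 5× the reaction as written: 5 × (−75) = −375 kJ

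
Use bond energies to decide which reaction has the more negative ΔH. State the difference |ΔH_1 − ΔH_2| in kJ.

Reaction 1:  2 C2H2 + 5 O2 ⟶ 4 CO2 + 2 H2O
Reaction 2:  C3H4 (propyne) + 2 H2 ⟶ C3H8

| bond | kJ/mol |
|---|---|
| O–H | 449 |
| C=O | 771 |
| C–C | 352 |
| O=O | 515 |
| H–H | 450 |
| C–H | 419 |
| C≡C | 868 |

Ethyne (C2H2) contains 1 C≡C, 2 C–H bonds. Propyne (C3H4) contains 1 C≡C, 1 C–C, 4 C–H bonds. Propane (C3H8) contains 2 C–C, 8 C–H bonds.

Reaction 1, by 1717 kJ

Reaction 1:
  Bonds broken (reactants):
    C≡C: 2 × 868 = 1736
    C–H: 4 × 419 = 1676
    O=O: 5 × 515 = 2575
    Σ(broken) = 5987 kJ
  Bonds formed (products):
    C=O: 8 × 771 = 6168
    O–H: 4 × 449 = 1796
    Σ(formed) = 7964 kJ
  ΔH_1 = 5987 − 7964 = −1977 kJ
Reaction 2:
  Bonds broken (reactants):
    C≡C: 1 × 868 = 868
    C–C: 1 × 352 = 352
    C–H: 4 × 419 = 1676
    H–H: 2 × 450 = 900
    Σ(broken) = 3796 kJ
  Bonds formed (products):
    C–C: 2 × 352 = 704
    C–H: 8 × 419 = 3352
    Σ(formed) = 4056 kJ
  ΔH_2 = 3796 − 4056 = −260 kJ
ΔH_1 − ΔH_2 = −1717 kJ, so reaction 1 has the more negative ΔH; |ΔH_1 − ΔH_2| = 1717 kJ.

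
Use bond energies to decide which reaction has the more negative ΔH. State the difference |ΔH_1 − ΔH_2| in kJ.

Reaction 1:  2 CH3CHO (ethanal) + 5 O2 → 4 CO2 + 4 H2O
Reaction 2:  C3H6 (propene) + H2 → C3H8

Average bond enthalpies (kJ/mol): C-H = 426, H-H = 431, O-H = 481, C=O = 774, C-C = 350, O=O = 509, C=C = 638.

Reaction 1, by 1706 kJ

Reaction 1:
  Bonds broken (reactants):
    C-C: 2 × 350 = 700
    C-H: 8 × 426 = 3408
    C=O: 2 × 774 = 1548
    O=O: 5 × 509 = 2545
    Σ(broken) = 8201 kJ
  Bonds formed (products):
    C=O: 8 × 774 = 6192
    O-H: 8 × 481 = 3848
    Σ(formed) = 10040 kJ
  ΔH_1 = 8201 − 10040 = −1839 kJ
Reaction 2:
  Bonds broken (reactants):
    C-C: 1 × 350 = 350
    C-H: 6 × 426 = 2556
    C=C: 1 × 638 = 638
    H-H: 1 × 431 = 431
    Σ(broken) = 3975 kJ
  Bonds formed (products):
    C-C: 2 × 350 = 700
    C-H: 8 × 426 = 3408
    Σ(formed) = 4108 kJ
  ΔH_2 = 3975 − 4108 = −133 kJ
ΔH_1 − ΔH_2 = −1706 kJ, so reaction 1 has the more negative ΔH; |ΔH_1 − ΔH_2| = 1706 kJ.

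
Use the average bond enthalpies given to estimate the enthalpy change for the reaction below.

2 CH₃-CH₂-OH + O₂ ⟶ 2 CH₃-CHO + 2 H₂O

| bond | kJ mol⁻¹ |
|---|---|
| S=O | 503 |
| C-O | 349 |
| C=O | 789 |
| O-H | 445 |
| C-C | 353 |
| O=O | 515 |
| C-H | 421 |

ΔH ≈ −413 kJ

Bonds broken (reactants):
  C-C: 2 × 353 = 706
  C-H: 10 × 421 = 4210
  C-O: 2 × 349 = 698
  O-H: 2 × 445 = 890
  O=O: 1 × 515 = 515
  Σ(broken) = 7019 kJ
Bonds formed (products):
  C-C: 2 × 353 = 706
  C-H: 8 × 421 = 3368
  C=O: 2 × 789 = 1578
  O-H: 4 × 445 = 1780
  Σ(formed) = 7432 kJ
ΔH = Σ(broken) − Σ(formed) = 7019 − 7432 = −413 kJ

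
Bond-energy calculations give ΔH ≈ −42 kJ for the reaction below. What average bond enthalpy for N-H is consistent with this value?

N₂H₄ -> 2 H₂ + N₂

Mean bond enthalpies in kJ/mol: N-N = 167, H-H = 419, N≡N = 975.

Let D be the N-H bond energy.
Σ(broken) = 4×D + 1×167 = 167 + 4D
Σ(formed) = 2×419 + 1×975 = 1813
ΔH = Σ(broken) − Σ(formed) = (167 + 4D) − (1813) = −1646 + 4D
Setting this equal to −42 kJ gives 4D = 1604, so D = 401 kJ/mol.

D(N-H) ≈ 401 kJ/mol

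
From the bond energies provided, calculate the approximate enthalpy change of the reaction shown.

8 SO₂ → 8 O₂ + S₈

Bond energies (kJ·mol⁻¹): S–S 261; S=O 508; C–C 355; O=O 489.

Bonds broken (reactants):
  S=O: 16 × 508 = 8128
  Σ(broken) = 8128 kJ
Bonds formed (products):
  O=O: 8 × 489 = 3912
  S–S: 8 × 261 = 2088
  Σ(formed) = 6000 kJ
ΔH = Σ(broken) − Σ(formed) = 8128 − 6000 = +2128 kJ

ΔH ≈ +2128 kJ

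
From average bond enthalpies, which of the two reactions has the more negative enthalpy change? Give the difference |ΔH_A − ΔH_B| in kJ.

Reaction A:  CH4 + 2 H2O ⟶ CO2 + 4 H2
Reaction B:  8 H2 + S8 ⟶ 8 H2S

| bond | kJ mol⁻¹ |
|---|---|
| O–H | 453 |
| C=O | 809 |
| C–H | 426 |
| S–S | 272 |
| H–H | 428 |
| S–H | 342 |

Reaction A:
  Bonds broken (reactants):
    C–H: 4 × 426 = 1704
    O–H: 4 × 453 = 1812
    Σ(broken) = 3516 kJ
  Bonds formed (products):
    C=O: 2 × 809 = 1618
    H–H: 4 × 428 = 1712
    Σ(formed) = 3330 kJ
  ΔH_A = 3516 − 3330 = +186 kJ
Reaction B:
  Bonds broken (reactants):
    H–H: 8 × 428 = 3424
    S–S: 8 × 272 = 2176
    Σ(broken) = 5600 kJ
  Bonds formed (products):
    S–H: 16 × 342 = 5472
    Σ(formed) = 5472 kJ
  ΔH_B = 5600 − 5472 = +128 kJ
ΔH_A − ΔH_B = +58 kJ, so reaction B has the more negative ΔH; |ΔH_A − ΔH_B| = 58 kJ.

Reaction B, by 58 kJ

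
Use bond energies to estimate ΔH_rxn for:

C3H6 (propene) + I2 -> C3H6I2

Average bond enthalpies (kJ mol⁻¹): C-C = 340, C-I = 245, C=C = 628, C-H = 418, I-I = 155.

Bonds broken (reactants):
  C-C: 1 × 340 = 340
  C-H: 6 × 418 = 2508
  C=C: 1 × 628 = 628
  I-I: 1 × 155 = 155
  Σ(broken) = 3631 kJ
Bonds formed (products):
  C-C: 2 × 340 = 680
  C-H: 6 × 418 = 2508
  C-I: 2 × 245 = 490
  Σ(formed) = 3678 kJ
ΔH = Σ(broken) − Σ(formed) = 3631 − 3678 = −47 kJ

ΔH ≈ −47 kJ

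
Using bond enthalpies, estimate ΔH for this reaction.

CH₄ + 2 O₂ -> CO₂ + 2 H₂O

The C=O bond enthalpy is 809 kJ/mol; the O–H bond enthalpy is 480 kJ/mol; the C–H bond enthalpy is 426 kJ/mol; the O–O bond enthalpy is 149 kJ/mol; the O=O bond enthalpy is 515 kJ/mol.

Bonds broken (reactants):
  C–H: 4 × 426 = 1704
  O=O: 2 × 515 = 1030
  Σ(broken) = 2734 kJ
Bonds formed (products):
  C=O: 2 × 809 = 1618
  O–H: 4 × 480 = 1920
  Σ(formed) = 3538 kJ
ΔH = Σ(broken) − Σ(formed) = 2734 − 3538 = −804 kJ

ΔH ≈ −804 kJ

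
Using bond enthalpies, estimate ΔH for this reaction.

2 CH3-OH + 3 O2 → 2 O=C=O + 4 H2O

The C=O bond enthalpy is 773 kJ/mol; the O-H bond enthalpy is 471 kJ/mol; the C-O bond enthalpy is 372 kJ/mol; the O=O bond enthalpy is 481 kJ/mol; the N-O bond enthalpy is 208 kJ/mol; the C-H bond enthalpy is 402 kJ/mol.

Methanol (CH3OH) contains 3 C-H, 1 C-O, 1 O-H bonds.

Bonds broken (reactants):
  C-H: 6 × 402 = 2412
  C-O: 2 × 372 = 744
  O-H: 2 × 471 = 942
  O=O: 3 × 481 = 1443
  Σ(broken) = 5541 kJ
Bonds formed (products):
  C=O: 4 × 773 = 3092
  O-H: 8 × 471 = 3768
  Σ(formed) = 6860 kJ
ΔH = Σ(broken) − Σ(formed) = 5541 − 6860 = −1319 kJ

ΔH ≈ −1319 kJ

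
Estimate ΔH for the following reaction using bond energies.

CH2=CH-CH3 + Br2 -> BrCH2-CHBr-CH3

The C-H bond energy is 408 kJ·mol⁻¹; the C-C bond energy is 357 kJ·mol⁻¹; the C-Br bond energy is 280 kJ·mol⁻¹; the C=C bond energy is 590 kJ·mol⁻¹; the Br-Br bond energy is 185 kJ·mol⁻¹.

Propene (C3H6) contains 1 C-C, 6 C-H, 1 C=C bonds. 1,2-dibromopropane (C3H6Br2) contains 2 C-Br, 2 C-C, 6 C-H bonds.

Bonds broken (reactants):
  Br-Br: 1 × 185 = 185
  C-C: 1 × 357 = 357
  C-H: 6 × 408 = 2448
  C=C: 1 × 590 = 590
  Σ(broken) = 3580 kJ
Bonds formed (products):
  C-Br: 2 × 280 = 560
  C-C: 2 × 357 = 714
  C-H: 6 × 408 = 2448
  Σ(formed) = 3722 kJ
ΔH = Σ(broken) − Σ(formed) = 3580 − 3722 = −142 kJ

ΔH ≈ −142 kJ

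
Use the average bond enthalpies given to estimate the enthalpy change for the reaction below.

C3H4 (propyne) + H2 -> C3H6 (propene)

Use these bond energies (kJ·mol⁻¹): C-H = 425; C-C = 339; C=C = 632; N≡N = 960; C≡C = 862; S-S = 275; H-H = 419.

ΔH ≈ −201 kJ

Bonds broken (reactants):
  C≡C: 1 × 862 = 862
  C-C: 1 × 339 = 339
  C-H: 4 × 425 = 1700
  H-H: 1 × 419 = 419
  Σ(broken) = 3320 kJ
Bonds formed (products):
  C-C: 1 × 339 = 339
  C-H: 6 × 425 = 2550
  C=C: 1 × 632 = 632
  Σ(formed) = 3521 kJ
ΔH = Σ(broken) − Σ(formed) = 3320 − 3521 = −201 kJ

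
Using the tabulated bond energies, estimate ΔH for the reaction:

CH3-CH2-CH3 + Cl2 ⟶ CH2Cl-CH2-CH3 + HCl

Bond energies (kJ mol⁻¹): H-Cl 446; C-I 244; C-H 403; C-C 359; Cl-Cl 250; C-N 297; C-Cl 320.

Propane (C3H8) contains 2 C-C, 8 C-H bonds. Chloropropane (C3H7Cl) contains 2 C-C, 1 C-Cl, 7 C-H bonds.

Bonds broken (reactants):
  C-C: 2 × 359 = 718
  C-H: 8 × 403 = 3224
  Cl-Cl: 1 × 250 = 250
  Σ(broken) = 4192 kJ
Bonds formed (products):
  C-C: 2 × 359 = 718
  C-Cl: 1 × 320 = 320
  C-H: 7 × 403 = 2821
  H-Cl: 1 × 446 = 446
  Σ(formed) = 4305 kJ
ΔH = Σ(broken) − Σ(formed) = 4192 − 4305 = −113 kJ

ΔH ≈ −113 kJ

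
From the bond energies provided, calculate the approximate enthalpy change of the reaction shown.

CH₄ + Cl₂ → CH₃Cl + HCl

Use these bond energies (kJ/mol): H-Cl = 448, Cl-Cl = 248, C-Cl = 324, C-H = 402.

ΔH ≈ −122 kJ

Bonds broken (reactants):
  C-H: 4 × 402 = 1608
  Cl-Cl: 1 × 248 = 248
  Σ(broken) = 1856 kJ
Bonds formed (products):
  C-Cl: 1 × 324 = 324
  C-H: 3 × 402 = 1206
  H-Cl: 1 × 448 = 448
  Σ(formed) = 1978 kJ
ΔH = Σ(broken) − Σ(formed) = 1856 − 1978 = −122 kJ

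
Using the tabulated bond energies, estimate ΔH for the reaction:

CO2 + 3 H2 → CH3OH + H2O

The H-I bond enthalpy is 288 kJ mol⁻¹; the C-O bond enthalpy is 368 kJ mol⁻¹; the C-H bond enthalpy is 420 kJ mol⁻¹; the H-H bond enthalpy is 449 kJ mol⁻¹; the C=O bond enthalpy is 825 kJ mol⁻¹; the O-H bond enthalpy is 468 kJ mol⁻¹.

ΔH ≈ −35 kJ

Bonds broken (reactants):
  C=O: 2 × 825 = 1650
  H-H: 3 × 449 = 1347
  Σ(broken) = 2997 kJ
Bonds formed (products):
  C-H: 3 × 420 = 1260
  C-O: 1 × 368 = 368
  O-H: 3 × 468 = 1404
  Σ(formed) = 3032 kJ
ΔH = Σ(broken) − Σ(formed) = 2997 − 3032 = −35 kJ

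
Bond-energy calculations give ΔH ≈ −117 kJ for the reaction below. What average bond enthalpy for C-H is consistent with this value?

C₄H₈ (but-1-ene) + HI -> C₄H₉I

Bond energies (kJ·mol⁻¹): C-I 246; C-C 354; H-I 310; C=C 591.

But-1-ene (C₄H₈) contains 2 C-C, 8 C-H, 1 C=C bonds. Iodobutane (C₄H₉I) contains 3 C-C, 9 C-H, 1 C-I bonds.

Let D be the C-H bond energy.
Σ(broken) = 2×354 + 8×D + 1×591 + 1×310 = 1609 + 8D
Σ(formed) = 3×354 + 9×D + 1×246 = 1308 + 9D
ΔH = Σ(broken) − Σ(formed) = (1609 + 8D) − (1308 + 9D) = +301 − D
Setting this equal to −117 kJ gives D = 418 kJ/mol.

D(C-H) ≈ 418 kJ/mol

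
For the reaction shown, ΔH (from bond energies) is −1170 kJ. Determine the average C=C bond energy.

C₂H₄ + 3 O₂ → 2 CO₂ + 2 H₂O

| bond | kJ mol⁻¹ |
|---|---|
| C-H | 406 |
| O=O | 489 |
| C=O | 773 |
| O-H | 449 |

Let D be the C=C bond energy.
Σ(broken) = 4×406 + 1×D + 3×489 = 3091 + D
Σ(formed) = 4×773 + 4×449 = 4888
ΔH = Σ(broken) − Σ(formed) = (3091 + D) − (4888) = −1797 + D
Setting this equal to −1170 kJ gives D = 627 kJ/mol.

D(C=C) ≈ 627 kJ/mol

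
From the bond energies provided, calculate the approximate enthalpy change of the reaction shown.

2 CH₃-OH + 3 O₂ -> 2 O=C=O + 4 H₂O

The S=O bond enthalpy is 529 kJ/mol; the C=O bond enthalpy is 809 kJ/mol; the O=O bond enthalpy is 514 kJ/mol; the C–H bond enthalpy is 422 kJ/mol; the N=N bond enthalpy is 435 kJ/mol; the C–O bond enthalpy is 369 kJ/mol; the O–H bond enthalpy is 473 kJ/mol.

Bonds broken (reactants):
  C–H: 6 × 422 = 2532
  C–O: 2 × 369 = 738
  O–H: 2 × 473 = 946
  O=O: 3 × 514 = 1542
  Σ(broken) = 5758 kJ
Bonds formed (products):
  C=O: 4 × 809 = 3236
  O–H: 8 × 473 = 3784
  Σ(formed) = 7020 kJ
ΔH = Σ(broken) − Σ(formed) = 5758 − 7020 = −1262 kJ

ΔH ≈ −1262 kJ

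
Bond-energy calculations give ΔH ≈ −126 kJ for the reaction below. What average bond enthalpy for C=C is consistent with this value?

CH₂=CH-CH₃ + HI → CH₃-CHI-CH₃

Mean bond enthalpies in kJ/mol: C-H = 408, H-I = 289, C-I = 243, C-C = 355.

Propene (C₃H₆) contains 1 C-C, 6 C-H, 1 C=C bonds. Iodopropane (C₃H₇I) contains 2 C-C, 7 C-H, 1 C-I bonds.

D(C=C) ≈ 591 kJ/mol

Let D be the C=C bond energy.
Σ(broken) = 1×355 + 6×408 + 1×D + 1×289 = 3092 + D
Σ(formed) = 2×355 + 7×408 + 1×243 = 3809
ΔH = Σ(broken) − Σ(formed) = (3092 + D) − (3809) = −717 + D
Setting this equal to −126 kJ gives D = 591 kJ/mol.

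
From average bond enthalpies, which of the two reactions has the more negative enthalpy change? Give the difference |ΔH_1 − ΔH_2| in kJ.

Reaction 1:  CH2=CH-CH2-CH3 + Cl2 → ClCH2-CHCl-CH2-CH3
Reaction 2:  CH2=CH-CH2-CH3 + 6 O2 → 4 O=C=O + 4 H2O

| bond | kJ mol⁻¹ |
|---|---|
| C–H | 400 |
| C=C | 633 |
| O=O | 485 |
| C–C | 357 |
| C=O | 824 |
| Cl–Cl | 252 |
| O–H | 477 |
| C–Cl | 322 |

Reaction 2, by 2835 kJ

Reaction 1:
  Bonds broken (reactants):
    C–C: 2 × 357 = 714
    C–H: 8 × 400 = 3200
    C=C: 1 × 633 = 633
    Cl–Cl: 1 × 252 = 252
    Σ(broken) = 4799 kJ
  Bonds formed (products):
    C–C: 3 × 357 = 1071
    C–Cl: 2 × 322 = 644
    C–H: 8 × 400 = 3200
    Σ(formed) = 4915 kJ
  ΔH_1 = 4799 − 4915 = −116 kJ
Reaction 2:
  Bonds broken (reactants):
    C–C: 2 × 357 = 714
    C–H: 8 × 400 = 3200
    C=C: 1 × 633 = 633
    O=O: 6 × 485 = 2910
    Σ(broken) = 7457 kJ
  Bonds formed (products):
    C=O: 8 × 824 = 6592
    O–H: 8 × 477 = 3816
    Σ(formed) = 10408 kJ
  ΔH_2 = 7457 − 10408 = −2951 kJ
ΔH_1 − ΔH_2 = +2835 kJ, so reaction 2 has the more negative ΔH; |ΔH_1 − ΔH_2| = 2835 kJ.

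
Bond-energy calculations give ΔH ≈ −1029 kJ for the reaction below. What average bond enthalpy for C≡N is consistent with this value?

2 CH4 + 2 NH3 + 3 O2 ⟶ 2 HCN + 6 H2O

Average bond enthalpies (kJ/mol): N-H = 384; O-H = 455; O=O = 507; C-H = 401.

Let D be the C≡N bond energy.
Σ(broken) = 8×401 + 6×384 + 3×507 = 7033
Σ(formed) = 2×D + 2×401 + 12×455 = 6262 + 2D
ΔH = Σ(broken) − Σ(formed) = (7033) − (6262 + 2D) = +771 − 2D
Setting this equal to −1029 kJ gives 2D = 1800, so D = 900 kJ/mol.

D(C≡N) ≈ 900 kJ/mol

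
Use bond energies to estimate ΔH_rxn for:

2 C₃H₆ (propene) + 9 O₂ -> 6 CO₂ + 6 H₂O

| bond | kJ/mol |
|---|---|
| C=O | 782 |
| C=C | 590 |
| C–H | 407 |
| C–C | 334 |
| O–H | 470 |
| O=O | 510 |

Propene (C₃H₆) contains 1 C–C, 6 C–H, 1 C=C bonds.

Bonds broken (reactants):
  C–C: 2 × 334 = 668
  C–H: 12 × 407 = 4884
  C=C: 2 × 590 = 1180
  O=O: 9 × 510 = 4590
  Σ(broken) = 11322 kJ
Bonds formed (products):
  C=O: 12 × 782 = 9384
  O–H: 12 × 470 = 5640
  Σ(formed) = 15024 kJ
ΔH = Σ(broken) − Σ(formed) = 11322 − 15024 = −3702 kJ

ΔH ≈ −3702 kJ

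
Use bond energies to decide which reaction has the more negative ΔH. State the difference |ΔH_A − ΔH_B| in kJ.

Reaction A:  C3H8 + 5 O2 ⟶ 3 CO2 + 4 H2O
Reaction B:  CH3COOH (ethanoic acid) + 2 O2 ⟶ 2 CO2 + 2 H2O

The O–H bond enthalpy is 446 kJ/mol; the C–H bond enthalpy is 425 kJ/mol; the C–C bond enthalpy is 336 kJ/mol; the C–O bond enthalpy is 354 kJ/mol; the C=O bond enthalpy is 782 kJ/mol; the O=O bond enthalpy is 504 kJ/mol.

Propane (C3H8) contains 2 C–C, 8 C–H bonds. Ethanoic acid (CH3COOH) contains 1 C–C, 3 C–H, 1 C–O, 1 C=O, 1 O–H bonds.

Reaction A:
  Bonds broken (reactants):
    C–C: 2 × 336 = 672
    C–H: 8 × 425 = 3400
    O=O: 5 × 504 = 2520
    Σ(broken) = 6592 kJ
  Bonds formed (products):
    C=O: 6 × 782 = 4692
    O–H: 8 × 446 = 3568
    Σ(formed) = 8260 kJ
  ΔH_A = 6592 − 8260 = −1668 kJ
Reaction B:
  Bonds broken (reactants):
    C–C: 1 × 336 = 336
    C–H: 3 × 425 = 1275
    C–O: 1 × 354 = 354
    C=O: 1 × 782 = 782
    O–H: 1 × 446 = 446
    O=O: 2 × 504 = 1008
    Σ(broken) = 4201 kJ
  Bonds formed (products):
    C=O: 4 × 782 = 3128
    O–H: 4 × 446 = 1784
    Σ(formed) = 4912 kJ
  ΔH_B = 4201 − 4912 = −711 kJ
ΔH_A − ΔH_B = −957 kJ, so reaction A has the more negative ΔH; |ΔH_A − ΔH_B| = 957 kJ.

Reaction A, by 957 kJ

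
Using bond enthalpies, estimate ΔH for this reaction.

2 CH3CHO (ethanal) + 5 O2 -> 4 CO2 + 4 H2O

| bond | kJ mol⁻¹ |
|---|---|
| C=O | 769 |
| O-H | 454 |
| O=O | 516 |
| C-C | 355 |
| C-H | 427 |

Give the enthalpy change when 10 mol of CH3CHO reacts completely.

Bonds broken (reactants):
  C-C: 2 × 355 = 710
  C-H: 8 × 427 = 3416
  C=O: 2 × 769 = 1538
  O=O: 5 × 516 = 2580
  Σ(broken) = 8244 kJ
Bonds formed (products):
  C=O: 8 × 769 = 6152
  O-H: 8 × 454 = 3632
  Σ(formed) = 9784 kJ
ΔH = Σ(broken) − Σ(formed) = 8244 − 9784 = −1540 kJ
For 5× the reaction as written: 5 × (−1540) = −7700 kJ

ΔH = −7700 kJ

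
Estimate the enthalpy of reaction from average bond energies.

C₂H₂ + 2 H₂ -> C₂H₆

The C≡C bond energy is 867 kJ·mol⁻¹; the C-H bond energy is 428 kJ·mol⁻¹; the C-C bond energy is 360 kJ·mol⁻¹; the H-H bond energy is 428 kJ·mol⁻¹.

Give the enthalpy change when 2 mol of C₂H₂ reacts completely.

Bonds broken (reactants):
  C≡C: 1 × 867 = 867
  C-H: 2 × 428 = 856
  H-H: 2 × 428 = 856
  Σ(broken) = 2579 kJ
Bonds formed (products):
  C-C: 1 × 360 = 360
  C-H: 6 × 428 = 2568
  Σ(formed) = 2928 kJ
ΔH = Σ(broken) − Σ(formed) = 2579 − 2928 = −349 kJ
For 2× the reaction as written: 2 × (−349) = −698 kJ

ΔH = −698 kJ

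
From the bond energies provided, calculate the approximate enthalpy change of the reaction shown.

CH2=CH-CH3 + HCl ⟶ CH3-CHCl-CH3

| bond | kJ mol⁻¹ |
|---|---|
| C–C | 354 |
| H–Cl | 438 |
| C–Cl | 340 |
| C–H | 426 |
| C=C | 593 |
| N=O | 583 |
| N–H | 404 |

Bonds broken (reactants):
  C–C: 1 × 354 = 354
  C–H: 6 × 426 = 2556
  C=C: 1 × 593 = 593
  H–Cl: 1 × 438 = 438
  Σ(broken) = 3941 kJ
Bonds formed (products):
  C–C: 2 × 354 = 708
  C–Cl: 1 × 340 = 340
  C–H: 7 × 426 = 2982
  Σ(formed) = 4030 kJ
ΔH = Σ(broken) − Σ(formed) = 3941 − 4030 = −89 kJ

ΔH ≈ −89 kJ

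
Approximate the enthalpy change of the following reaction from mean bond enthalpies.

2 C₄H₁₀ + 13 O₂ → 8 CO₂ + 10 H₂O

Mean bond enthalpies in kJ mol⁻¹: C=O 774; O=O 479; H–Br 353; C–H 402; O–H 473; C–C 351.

Bonds broken (reactants):
  C–C: 6 × 351 = 2106
  C–H: 20 × 402 = 8040
  O=O: 13 × 479 = 6227
  Σ(broken) = 16373 kJ
Bonds formed (products):
  C=O: 16 × 774 = 12384
  O–H: 20 × 473 = 9460
  Σ(formed) = 21844 kJ
ΔH = Σ(broken) − Σ(formed) = 16373 − 21844 = −5471 kJ

ΔH ≈ −5471 kJ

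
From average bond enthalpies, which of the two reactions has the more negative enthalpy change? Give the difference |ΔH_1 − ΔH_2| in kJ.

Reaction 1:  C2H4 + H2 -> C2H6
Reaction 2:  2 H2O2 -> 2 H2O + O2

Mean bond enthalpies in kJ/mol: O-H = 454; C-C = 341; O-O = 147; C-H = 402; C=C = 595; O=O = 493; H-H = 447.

Reaction 1:
  Bonds broken (reactants):
    C-H: 4 × 402 = 1608
    C=C: 1 × 595 = 595
    H-H: 1 × 447 = 447
    Σ(broken) = 2650 kJ
  Bonds formed (products):
    C-C: 1 × 341 = 341
    C-H: 6 × 402 = 2412
    Σ(formed) = 2753 kJ
  ΔH_1 = 2650 − 2753 = −103 kJ
Reaction 2:
  Bonds broken (reactants):
    O-H: 4 × 454 = 1816
    O-O: 2 × 147 = 294
    Σ(broken) = 2110 kJ
  Bonds formed (products):
    O-H: 4 × 454 = 1816
    O=O: 1 × 493 = 493
    Σ(formed) = 2309 kJ
  ΔH_2 = 2110 − 2309 = −199 kJ
ΔH_1 − ΔH_2 = +96 kJ, so reaction 2 has the more negative ΔH; |ΔH_1 − ΔH_2| = 96 kJ.

Reaction 2, by 96 kJ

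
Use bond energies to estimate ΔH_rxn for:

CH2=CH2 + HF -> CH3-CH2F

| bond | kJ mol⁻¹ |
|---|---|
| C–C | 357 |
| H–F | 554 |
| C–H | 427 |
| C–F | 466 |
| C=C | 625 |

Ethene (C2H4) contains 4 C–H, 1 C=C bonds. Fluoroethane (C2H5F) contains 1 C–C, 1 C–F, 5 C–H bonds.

ΔH ≈ −71 kJ

Bonds broken (reactants):
  C–H: 4 × 427 = 1708
  C=C: 1 × 625 = 625
  H–F: 1 × 554 = 554
  Σ(broken) = 2887 kJ
Bonds formed (products):
  C–C: 1 × 357 = 357
  C–F: 1 × 466 = 466
  C–H: 5 × 427 = 2135
  Σ(formed) = 2958 kJ
ΔH = Σ(broken) − Σ(formed) = 2887 − 2958 = −71 kJ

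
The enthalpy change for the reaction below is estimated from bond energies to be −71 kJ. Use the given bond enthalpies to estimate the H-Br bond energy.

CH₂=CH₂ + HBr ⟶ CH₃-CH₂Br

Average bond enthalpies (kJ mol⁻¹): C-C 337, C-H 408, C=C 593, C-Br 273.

Let D be the H-Br bond energy.
Σ(broken) = 4×408 + 1×593 + 1×D = 2225 + D
Σ(formed) = 1×273 + 1×337 + 5×408 = 2650
ΔH = Σ(broken) − Σ(formed) = (2225 + D) − (2650) = −425 + D
Setting this equal to −71 kJ gives D = 354 kJ/mol.

D(H-Br) ≈ 354 kJ/mol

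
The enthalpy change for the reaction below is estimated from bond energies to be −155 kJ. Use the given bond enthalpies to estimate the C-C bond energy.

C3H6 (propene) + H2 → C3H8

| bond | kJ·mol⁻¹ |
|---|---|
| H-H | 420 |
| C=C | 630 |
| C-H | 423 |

D(C-C) ≈ 359 kJ/mol

Let D be the C-C bond energy.
Σ(broken) = 1×D + 6×423 + 1×630 + 1×420 = 3588 + D
Σ(formed) = 2×D + 8×423 = 3384 + 2D
ΔH = Σ(broken) − Σ(formed) = (3588 + D) − (3384 + 2D) = +204 − D
Setting this equal to −155 kJ gives D = 359 kJ/mol.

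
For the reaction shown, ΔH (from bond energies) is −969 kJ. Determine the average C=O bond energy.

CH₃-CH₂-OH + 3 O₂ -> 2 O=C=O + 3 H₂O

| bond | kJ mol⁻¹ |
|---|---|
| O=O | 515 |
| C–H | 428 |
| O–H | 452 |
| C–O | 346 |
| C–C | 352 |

D(C=O) ≈ 773 kJ/mol

Let D be the C=O bond energy.
Σ(broken) = 1×352 + 5×428 + 1×346 + 1×452 + 3×515 = 4835
Σ(formed) = 4×D + 6×452 = 2712 + 4D
ΔH = Σ(broken) − Σ(formed) = (4835) − (2712 + 4D) = +2123 − 4D
Setting this equal to −969 kJ gives 4D = 3092, so D = 773 kJ/mol.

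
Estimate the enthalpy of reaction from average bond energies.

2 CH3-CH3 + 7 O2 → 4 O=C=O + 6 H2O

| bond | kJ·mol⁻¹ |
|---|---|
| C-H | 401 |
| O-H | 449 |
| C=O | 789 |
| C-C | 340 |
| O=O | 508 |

ΔH ≈ −2652 kJ

Bonds broken (reactants):
  C-C: 2 × 340 = 680
  C-H: 12 × 401 = 4812
  O=O: 7 × 508 = 3556
  Σ(broken) = 9048 kJ
Bonds formed (products):
  C=O: 8 × 789 = 6312
  O-H: 12 × 449 = 5388
  Σ(formed) = 11700 kJ
ΔH = Σ(broken) − Σ(formed) = 9048 − 11700 = −2652 kJ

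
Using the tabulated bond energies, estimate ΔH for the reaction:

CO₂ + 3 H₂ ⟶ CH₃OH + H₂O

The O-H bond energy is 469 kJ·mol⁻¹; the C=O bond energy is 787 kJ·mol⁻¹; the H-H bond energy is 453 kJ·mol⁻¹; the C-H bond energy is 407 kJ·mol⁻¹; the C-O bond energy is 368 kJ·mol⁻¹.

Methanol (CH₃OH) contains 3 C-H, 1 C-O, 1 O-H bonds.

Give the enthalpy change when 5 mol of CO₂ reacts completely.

Bonds broken (reactants):
  C=O: 2 × 787 = 1574
  H-H: 3 × 453 = 1359
  Σ(broken) = 2933 kJ
Bonds formed (products):
  C-H: 3 × 407 = 1221
  C-O: 1 × 368 = 368
  O-H: 3 × 469 = 1407
  Σ(formed) = 2996 kJ
ΔH = Σ(broken) − Σ(formed) = 2933 − 2996 = −63 kJ
For 5× the reaction as written: 5 × (−63) = −315 kJ

ΔH = −315 kJ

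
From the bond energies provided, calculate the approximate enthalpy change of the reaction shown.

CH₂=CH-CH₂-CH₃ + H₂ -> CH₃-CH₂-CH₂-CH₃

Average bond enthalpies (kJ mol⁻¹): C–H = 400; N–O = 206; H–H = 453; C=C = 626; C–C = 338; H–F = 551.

Bonds broken (reactants):
  C–C: 2 × 338 = 676
  C–H: 8 × 400 = 3200
  C=C: 1 × 626 = 626
  H–H: 1 × 453 = 453
  Σ(broken) = 4955 kJ
Bonds formed (products):
  C–C: 3 × 338 = 1014
  C–H: 10 × 400 = 4000
  Σ(formed) = 5014 kJ
ΔH = Σ(broken) − Σ(formed) = 4955 − 5014 = −59 kJ

ΔH ≈ −59 kJ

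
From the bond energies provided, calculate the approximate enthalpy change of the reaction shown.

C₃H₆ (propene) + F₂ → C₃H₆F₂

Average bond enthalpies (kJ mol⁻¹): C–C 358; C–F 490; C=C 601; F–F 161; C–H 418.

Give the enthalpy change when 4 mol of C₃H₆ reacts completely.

ΔH = −2304 kJ

Bonds broken (reactants):
  C–C: 1 × 358 = 358
  C–H: 6 × 418 = 2508
  C=C: 1 × 601 = 601
  F–F: 1 × 161 = 161
  Σ(broken) = 3628 kJ
Bonds formed (products):
  C–C: 2 × 358 = 716
  C–F: 2 × 490 = 980
  C–H: 6 × 418 = 2508
  Σ(formed) = 4204 kJ
ΔH = Σ(broken) − Σ(formed) = 3628 − 4204 = −576 kJ
For 4× the reaction as written: 4 × (−576) = −2304 kJ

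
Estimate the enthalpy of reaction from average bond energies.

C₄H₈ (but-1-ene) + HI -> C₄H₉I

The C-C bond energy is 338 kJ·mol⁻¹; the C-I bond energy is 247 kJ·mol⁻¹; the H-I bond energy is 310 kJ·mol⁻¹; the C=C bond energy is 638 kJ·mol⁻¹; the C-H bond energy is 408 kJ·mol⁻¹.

Bonds broken (reactants):
  C-C: 2 × 338 = 676
  C-H: 8 × 408 = 3264
  C=C: 1 × 638 = 638
  H-I: 1 × 310 = 310
  Σ(broken) = 4888 kJ
Bonds formed (products):
  C-C: 3 × 338 = 1014
  C-H: 9 × 408 = 3672
  C-I: 1 × 247 = 247
  Σ(formed) = 4933 kJ
ΔH = Σ(broken) − Σ(formed) = 4888 − 4933 = −45 kJ

ΔH ≈ −45 kJ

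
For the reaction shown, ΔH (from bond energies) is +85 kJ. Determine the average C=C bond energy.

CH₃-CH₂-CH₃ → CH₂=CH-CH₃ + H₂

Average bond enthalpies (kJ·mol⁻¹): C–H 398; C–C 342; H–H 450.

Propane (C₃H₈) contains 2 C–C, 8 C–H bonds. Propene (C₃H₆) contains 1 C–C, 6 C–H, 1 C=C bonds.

D(C=C) ≈ 603 kJ/mol

Let D be the C=C bond energy.
Σ(broken) = 2×342 + 8×398 = 3868
Σ(formed) = 1×342 + 6×398 + 1×D + 1×450 = 3180 + D
ΔH = Σ(broken) − Σ(formed) = (3868) − (3180 + D) = +688 − D
Setting this equal to +85 kJ gives D = 603 kJ/mol.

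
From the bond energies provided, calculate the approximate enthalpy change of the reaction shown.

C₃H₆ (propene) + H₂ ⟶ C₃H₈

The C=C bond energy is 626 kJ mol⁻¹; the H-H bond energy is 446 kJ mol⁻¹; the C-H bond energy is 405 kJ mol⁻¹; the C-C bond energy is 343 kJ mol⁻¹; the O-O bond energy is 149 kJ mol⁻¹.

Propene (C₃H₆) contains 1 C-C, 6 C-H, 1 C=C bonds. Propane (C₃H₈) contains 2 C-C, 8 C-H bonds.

Bonds broken (reactants):
  C-C: 1 × 343 = 343
  C-H: 6 × 405 = 2430
  C=C: 1 × 626 = 626
  H-H: 1 × 446 = 446
  Σ(broken) = 3845 kJ
Bonds formed (products):
  C-C: 2 × 343 = 686
  C-H: 8 × 405 = 3240
  Σ(formed) = 3926 kJ
ΔH = Σ(broken) − Σ(formed) = 3845 − 3926 = −81 kJ

ΔH ≈ −81 kJ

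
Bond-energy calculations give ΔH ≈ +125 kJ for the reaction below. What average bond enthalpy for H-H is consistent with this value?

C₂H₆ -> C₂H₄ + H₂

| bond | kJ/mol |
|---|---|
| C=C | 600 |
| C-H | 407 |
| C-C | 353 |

Let D be the H-H bond energy.
Σ(broken) = 1×353 + 6×407 = 2795
Σ(formed) = 4×407 + 1×600 + 1×D = 2228 + D
ΔH = Σ(broken) − Σ(formed) = (2795) − (2228 + D) = +567 − D
Setting this equal to +125 kJ gives D = 442 kJ/mol.

D(H-H) ≈ 442 kJ/mol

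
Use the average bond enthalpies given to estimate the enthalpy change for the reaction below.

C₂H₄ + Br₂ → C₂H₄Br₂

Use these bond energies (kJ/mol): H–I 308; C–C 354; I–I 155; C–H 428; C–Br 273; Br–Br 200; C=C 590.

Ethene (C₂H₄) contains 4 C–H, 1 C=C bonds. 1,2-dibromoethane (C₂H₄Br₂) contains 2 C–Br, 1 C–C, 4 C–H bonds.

ΔH ≈ −110 kJ

Bonds broken (reactants):
  Br–Br: 1 × 200 = 200
  C–H: 4 × 428 = 1712
  C=C: 1 × 590 = 590
  Σ(broken) = 2502 kJ
Bonds formed (products):
  C–Br: 2 × 273 = 546
  C–C: 1 × 354 = 354
  C–H: 4 × 428 = 1712
  Σ(formed) = 2612 kJ
ΔH = Σ(broken) − Σ(formed) = 2502 − 2612 = −110 kJ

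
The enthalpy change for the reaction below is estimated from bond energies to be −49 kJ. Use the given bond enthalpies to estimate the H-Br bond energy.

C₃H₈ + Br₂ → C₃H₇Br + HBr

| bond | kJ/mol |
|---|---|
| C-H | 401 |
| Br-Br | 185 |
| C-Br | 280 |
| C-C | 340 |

D(H-Br) ≈ 355 kJ/mol

Let D be the H-Br bond energy.
Σ(broken) = 1×185 + 2×340 + 8×401 = 4073
Σ(formed) = 1×280 + 2×340 + 7×401 + 1×D = 3767 + D
ΔH = Σ(broken) − Σ(formed) = (4073) − (3767 + D) = +306 − D
Setting this equal to −49 kJ gives D = 355 kJ/mol.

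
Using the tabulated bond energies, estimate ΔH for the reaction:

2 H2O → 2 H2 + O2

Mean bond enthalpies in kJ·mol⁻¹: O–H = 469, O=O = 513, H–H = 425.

ΔH ≈ +513 kJ

Bonds broken (reactants):
  O–H: 4 × 469 = 1876
  Σ(broken) = 1876 kJ
Bonds formed (products):
  H–H: 2 × 425 = 850
  O=O: 1 × 513 = 513
  Σ(formed) = 1363 kJ
ΔH = Σ(broken) − Σ(formed) = 1876 − 1363 = +513 kJ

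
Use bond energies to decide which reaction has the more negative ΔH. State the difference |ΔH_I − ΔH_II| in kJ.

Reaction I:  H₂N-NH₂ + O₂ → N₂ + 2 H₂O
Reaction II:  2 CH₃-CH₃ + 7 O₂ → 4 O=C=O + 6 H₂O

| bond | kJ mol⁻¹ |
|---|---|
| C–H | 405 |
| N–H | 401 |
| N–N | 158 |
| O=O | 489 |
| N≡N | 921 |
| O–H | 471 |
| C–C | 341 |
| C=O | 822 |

Reaction I:
  Bonds broken (reactants):
    N–H: 4 × 401 = 1604
    N–N: 1 × 158 = 158
    O=O: 1 × 489 = 489
    Σ(broken) = 2251 kJ
  Bonds formed (products):
    N≡N: 1 × 921 = 921
    O–H: 4 × 471 = 1884
    Σ(formed) = 2805 kJ
  ΔH_I = 2251 − 2805 = −554 kJ
Reaction II:
  Bonds broken (reactants):
    C–C: 2 × 341 = 682
    C–H: 12 × 405 = 4860
    O=O: 7 × 489 = 3423
    Σ(broken) = 8965 kJ
  Bonds formed (products):
    C=O: 8 × 822 = 6576
    O–H: 12 × 471 = 5652
    Σ(formed) = 12228 kJ
  ΔH_II = 8965 − 12228 = −3263 kJ
ΔH_I − ΔH_II = +2709 kJ, so reaction II has the more negative ΔH; |ΔH_I − ΔH_II| = 2709 kJ.

Reaction II, by 2709 kJ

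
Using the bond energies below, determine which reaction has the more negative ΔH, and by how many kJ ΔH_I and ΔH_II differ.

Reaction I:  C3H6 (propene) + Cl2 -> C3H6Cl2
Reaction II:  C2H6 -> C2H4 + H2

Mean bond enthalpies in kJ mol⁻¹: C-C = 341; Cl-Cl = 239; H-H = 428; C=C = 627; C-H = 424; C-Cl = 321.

Reaction I:
  Bonds broken (reactants):
    C-C: 1 × 341 = 341
    C-H: 6 × 424 = 2544
    C=C: 1 × 627 = 627
    Cl-Cl: 1 × 239 = 239
    Σ(broken) = 3751 kJ
  Bonds formed (products):
    C-C: 2 × 341 = 682
    C-Cl: 2 × 321 = 642
    C-H: 6 × 424 = 2544
    Σ(formed) = 3868 kJ
  ΔH_I = 3751 − 3868 = −117 kJ
Reaction II:
  Bonds broken (reactants):
    C-C: 1 × 341 = 341
    C-H: 6 × 424 = 2544
    Σ(broken) = 2885 kJ
  Bonds formed (products):
    C-H: 4 × 424 = 1696
    C=C: 1 × 627 = 627
    H-H: 1 × 428 = 428
    Σ(formed) = 2751 kJ
  ΔH_II = 2885 − 2751 = +134 kJ
ΔH_I − ΔH_II = −251 kJ, so reaction I has the more negative ΔH; |ΔH_I − ΔH_II| = 251 kJ.

Reaction I, by 251 kJ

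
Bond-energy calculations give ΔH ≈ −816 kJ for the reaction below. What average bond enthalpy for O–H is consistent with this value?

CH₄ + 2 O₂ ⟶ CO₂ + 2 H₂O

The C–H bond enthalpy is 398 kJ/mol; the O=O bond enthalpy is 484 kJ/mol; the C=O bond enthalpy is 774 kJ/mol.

Let D be the O–H bond energy.
Σ(broken) = 4×398 + 2×484 = 2560
Σ(formed) = 2×774 + 4×D = 1548 + 4D
ΔH = Σ(broken) − Σ(formed) = (2560) − (1548 + 4D) = +1012 − 4D
Setting this equal to −816 kJ gives 4D = 1828, so D = 457 kJ/mol.

D(O–H) ≈ 457 kJ/mol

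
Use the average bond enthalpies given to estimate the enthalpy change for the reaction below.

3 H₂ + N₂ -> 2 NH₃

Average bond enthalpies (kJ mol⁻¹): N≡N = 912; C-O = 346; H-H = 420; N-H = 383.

ΔH ≈ −126 kJ

Bonds broken (reactants):
  H-H: 3 × 420 = 1260
  N≡N: 1 × 912 = 912
  Σ(broken) = 2172 kJ
Bonds formed (products):
  N-H: 6 × 383 = 2298
  Σ(formed) = 2298 kJ
ΔH = Σ(broken) − Σ(formed) = 2172 − 2298 = −126 kJ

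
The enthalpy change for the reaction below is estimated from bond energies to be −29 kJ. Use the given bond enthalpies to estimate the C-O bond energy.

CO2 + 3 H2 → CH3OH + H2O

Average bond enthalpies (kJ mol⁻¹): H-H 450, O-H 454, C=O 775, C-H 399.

Let D be the C-O bond energy.
Σ(broken) = 2×775 + 3×450 = 2900
Σ(formed) = 3×399 + 1×D + 3×454 = 2559 + D
ΔH = Σ(broken) − Σ(formed) = (2900) − (2559 + D) = +341 − D
Setting this equal to −29 kJ gives D = 370 kJ/mol.

D(C-O) ≈ 370 kJ/mol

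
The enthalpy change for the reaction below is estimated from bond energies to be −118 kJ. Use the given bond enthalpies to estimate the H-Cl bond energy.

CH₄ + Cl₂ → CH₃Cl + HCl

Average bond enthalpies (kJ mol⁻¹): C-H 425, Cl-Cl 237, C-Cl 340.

Let D be the H-Cl bond energy.
Σ(broken) = 4×425 + 1×237 = 1937
Σ(formed) = 1×340 + 3×425 + 1×D = 1615 + D
ΔH = Σ(broken) − Σ(formed) = (1937) − (1615 + D) = +322 − D
Setting this equal to −118 kJ gives D = 440 kJ/mol.

D(H-Cl) ≈ 440 kJ/mol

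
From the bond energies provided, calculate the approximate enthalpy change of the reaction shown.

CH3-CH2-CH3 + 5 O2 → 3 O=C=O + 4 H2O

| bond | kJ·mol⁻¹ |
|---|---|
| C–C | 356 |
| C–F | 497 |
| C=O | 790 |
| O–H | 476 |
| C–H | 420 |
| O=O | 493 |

Bonds broken (reactants):
  C–C: 2 × 356 = 712
  C–H: 8 × 420 = 3360
  O=O: 5 × 493 = 2465
  Σ(broken) = 6537 kJ
Bonds formed (products):
  C=O: 6 × 790 = 4740
  O–H: 8 × 476 = 3808
  Σ(formed) = 8548 kJ
ΔH = Σ(broken) − Σ(formed) = 6537 − 8548 = −2011 kJ

ΔH ≈ −2011 kJ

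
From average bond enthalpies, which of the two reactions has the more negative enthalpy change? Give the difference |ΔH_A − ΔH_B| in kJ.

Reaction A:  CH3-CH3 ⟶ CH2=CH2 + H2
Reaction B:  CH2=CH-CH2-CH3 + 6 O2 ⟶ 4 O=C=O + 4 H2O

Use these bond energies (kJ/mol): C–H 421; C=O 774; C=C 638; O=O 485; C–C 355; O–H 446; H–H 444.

Reaction B, by 2249 kJ

Reaction A:
  Bonds broken (reactants):
    C–C: 1 × 355 = 355
    C–H: 6 × 421 = 2526
    Σ(broken) = 2881 kJ
  Bonds formed (products):
    C–H: 4 × 421 = 1684
    C=C: 1 × 638 = 638
    H–H: 1 × 444 = 444
    Σ(formed) = 2766 kJ
  ΔH_A = 2881 − 2766 = +115 kJ
Reaction B:
  Bonds broken (reactants):
    C–C: 2 × 355 = 710
    C–H: 8 × 421 = 3368
    C=C: 1 × 638 = 638
    O=O: 6 × 485 = 2910
    Σ(broken) = 7626 kJ
  Bonds formed (products):
    C=O: 8 × 774 = 6192
    O–H: 8 × 446 = 3568
    Σ(formed) = 9760 kJ
  ΔH_B = 7626 − 9760 = −2134 kJ
ΔH_A − ΔH_B = +2249 kJ, so reaction B has the more negative ΔH; |ΔH_A − ΔH_B| = 2249 kJ.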